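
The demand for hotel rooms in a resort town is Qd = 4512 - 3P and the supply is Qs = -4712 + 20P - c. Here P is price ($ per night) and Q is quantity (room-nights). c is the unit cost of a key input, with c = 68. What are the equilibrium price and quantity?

With c = 68, supply is Qs = -4780 + 20P.
Set Qd = Qs: 4512 - 3P = -4780 + 20P, so 9292 = 23P and P* = 404.
Plugging P* into demand: Q* = 4512 - 3(404) = 3300.

P* = 404, Q* = 3300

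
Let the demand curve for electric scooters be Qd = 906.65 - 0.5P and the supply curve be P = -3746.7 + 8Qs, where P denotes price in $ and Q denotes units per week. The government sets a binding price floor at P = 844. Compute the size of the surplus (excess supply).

Inverting to quantity form: Qs = 468.3375 + 0.125P.
With P fixed at 844, quantity demanded is 484.65 and quantity supplied is 573.8375.
Surplus = Qs - Qd = 573.8375 - 484.65 = 89.1875.

Surplus = 89.1875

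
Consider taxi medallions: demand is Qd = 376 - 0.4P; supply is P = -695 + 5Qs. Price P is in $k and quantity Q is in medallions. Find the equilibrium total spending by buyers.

In direct form, Qs = 139 + 0.2P.
At equilibrium Qd = Qs, so 376 - 0.4P = 139 + 0.2P; collecting terms, 237 = 0.6P and P* = 395.
From the demand curve, Q* = 376 - 0.4(395) = 218.
Total spending by buyers = P* × Q* = 395 × 218 = 86110.

Total spending by buyers = 86110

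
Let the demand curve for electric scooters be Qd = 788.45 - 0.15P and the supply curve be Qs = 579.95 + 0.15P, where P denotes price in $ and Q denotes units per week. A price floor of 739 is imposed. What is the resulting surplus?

Surplus = 13.2

At P = 739: Qd = 677.6 and Qs = 690.8.
Surplus = Qs - Qd = 690.8 - 677.6 = 13.2.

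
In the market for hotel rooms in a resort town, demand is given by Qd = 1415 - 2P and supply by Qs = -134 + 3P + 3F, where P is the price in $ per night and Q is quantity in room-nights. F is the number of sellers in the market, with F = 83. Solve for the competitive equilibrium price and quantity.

With F = 83, supply is Qs = 115 + 3P.
Set Qd = Qs: 1415 - 2P = 115 + 3P, so 1300 = 5P and P* = 260.
Substitute back: Q* = 1415 - 2(260) = 895.

P* = 260, Q* = 895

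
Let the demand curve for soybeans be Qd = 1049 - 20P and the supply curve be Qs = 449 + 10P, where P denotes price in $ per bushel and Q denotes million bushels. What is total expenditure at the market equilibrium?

Set Qd = Qs: 1049 - 20P = 449 + 10P, so 600 = 30P and P* = 20.
Plugging P* into demand: Q* = 1049 - 20(20) = 649.
Total expenditure = P* × Q* = 20 × 649 = 12980.

Total expenditure = 12980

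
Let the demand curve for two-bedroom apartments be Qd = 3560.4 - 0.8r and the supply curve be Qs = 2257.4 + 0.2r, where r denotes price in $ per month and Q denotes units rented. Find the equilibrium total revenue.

Equating demand and supply, 3560.4 - 0.8r = 2257.4 + 0.2r gives r = 1303, so r* = 1303.
Then Q* = 3560.4 - 0.8(1303) = 2518.
Total revenue = r* × Q* = 1303 × 2518 = 3280954.

Total revenue = 3280954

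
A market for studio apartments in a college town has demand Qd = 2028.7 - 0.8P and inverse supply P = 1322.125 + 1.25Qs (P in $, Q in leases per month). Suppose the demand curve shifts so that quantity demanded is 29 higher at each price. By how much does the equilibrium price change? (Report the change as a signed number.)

Rewriting in direct form: Qs = -1057.7 + 0.8P.
Set Qd = Qs: 2028.7 - 0.8P = -1057.7 + 0.8P, so 3086.4 = 1.6P and P* = 1929.
Plugging P* into demand: Q* = 2028.7 - 0.8(1929) = 485.5.
After the shift, demand is Qd = 2057.7 - 0.8P.
Re-solving, 1.6P = 3115.4 gives P = 1947.125 and Q = 500.
ΔP = 1947.125 - 1929 = 18.125.

ΔP = 18.125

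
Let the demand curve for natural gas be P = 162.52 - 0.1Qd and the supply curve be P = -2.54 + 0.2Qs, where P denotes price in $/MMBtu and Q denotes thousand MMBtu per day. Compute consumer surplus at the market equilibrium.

Consumer surplus = 15136.002

Solving each curve for Q: Qd = 1625.2 - 10P and Qs = 12.7 + 5P.
The market clears where 1625.2 - 10P = 12.7 + 5P. Rearranging, 15P = 1612.5, hence P* = 107.5.
From the demand curve, Q* = 1625.2 - 10(107.5) = 550.2.
Demand choke price (Qd = 0): P = 1625.2/10 = 162.52. Consumer surplus = ½ × (162.52 - 107.5) × 550.2 = 15136.002.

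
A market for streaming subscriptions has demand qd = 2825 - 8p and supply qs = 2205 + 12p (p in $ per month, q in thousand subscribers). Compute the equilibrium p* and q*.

Set qd = qs: 2825 - 8p = 2205 + 12p, so 620 = 20p and p* = 31.
Then q* = 2825 - 8(31) = 2577.

p* = 31, q* = 2577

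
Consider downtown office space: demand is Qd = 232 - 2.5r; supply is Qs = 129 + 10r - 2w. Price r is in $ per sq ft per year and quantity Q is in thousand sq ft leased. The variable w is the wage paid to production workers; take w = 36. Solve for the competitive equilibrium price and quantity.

r* = 14, Q* = 197

With w = 36, supply is Qs = 57 + 10r.
The market clears where 232 - 2.5r = 57 + 10r. Rearranging, 12.5r = 175, hence r* = 14.
Plugging r* into demand: Q* = 232 - 2.5(14) = 197.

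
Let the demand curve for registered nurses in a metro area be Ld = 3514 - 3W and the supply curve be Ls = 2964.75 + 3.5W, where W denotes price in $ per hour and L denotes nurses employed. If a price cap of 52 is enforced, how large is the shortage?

Evaluating both curves at the ceiling price 52 gives Ld = 3358, Ls = 3146.75.
Shortage = Ld - Ls = 3358 - 3146.75 = 211.25.

Shortage = 211.25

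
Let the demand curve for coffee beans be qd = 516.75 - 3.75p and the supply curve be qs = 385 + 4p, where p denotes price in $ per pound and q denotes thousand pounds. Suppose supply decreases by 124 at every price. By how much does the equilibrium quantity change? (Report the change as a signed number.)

Set qd = qs: 516.75 - 3.75p = 385 + 4p, so 131.75 = 7.75p and p* = 17.
From the demand curve, q* = 516.75 - 3.75(17) = 453.
After the shift, supply is qs = 261 + 4p.
The new intersection has 255.75 = 7.75p, i.e. p = 33, q = 393.
Δq = 393 - 453 = -60.

Δq = -60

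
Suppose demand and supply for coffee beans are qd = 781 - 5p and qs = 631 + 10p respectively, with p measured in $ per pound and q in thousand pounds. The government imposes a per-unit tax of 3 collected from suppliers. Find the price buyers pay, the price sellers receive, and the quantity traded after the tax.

The tax drives a wedge p_b - p_s = 3. Substituting p_s = p_b - 3 into supply: qs = 601 + 10p_b.
Market clearing requires 781 - 5p_b = 601 + 10p_b; hence 180 = 15p_b and p_b = 12.
So p_s = 9 and the quantity traded is q = 781 - 5(12) = 721.

p_b = 12, p_s = 9, q = 721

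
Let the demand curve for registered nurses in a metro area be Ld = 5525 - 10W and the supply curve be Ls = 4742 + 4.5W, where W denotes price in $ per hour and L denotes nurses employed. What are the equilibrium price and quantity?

W* = 54, L* = 4985

Set Ld = Ls: 5525 - 10W = 4742 + 4.5W, so 783 = 14.5W and W* = 54.
Substitute back: L* = 5525 - 10(54) = 4985.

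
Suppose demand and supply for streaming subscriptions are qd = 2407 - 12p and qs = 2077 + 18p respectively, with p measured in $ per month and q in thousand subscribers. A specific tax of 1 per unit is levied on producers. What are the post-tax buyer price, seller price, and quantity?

With a tax of 1 on producers, they supply based on the net price p_s = p_b - 1, so qs = 2059 + 18p_b.
Equate demand and the shifted supply: 2407 - 12p_b = 2059 + 18p_b, giving 30p_b = 348, so p_b = 11.6.
Then p_s = 11.6 - 1 = 10.6 and q = 2407 - 12(11.6) = 2267.8.

p_b = 11.6, p_s = 10.6, q = 2267.8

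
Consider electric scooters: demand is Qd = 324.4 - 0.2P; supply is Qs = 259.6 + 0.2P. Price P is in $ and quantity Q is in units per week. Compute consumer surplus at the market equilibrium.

Consumer surplus = 213160

Equating demand and supply, 324.4 - 0.2P = 259.6 + 0.2P gives 0.4P = 64.8, so P* = 162.
From the demand curve, Q* = 324.4 - 0.2(162) = 292.
Demand choke price (Qd = 0): P = 324.4/0.2 = 1622. Consumer surplus = ½ × (1622 - 162) × 292 = 213160.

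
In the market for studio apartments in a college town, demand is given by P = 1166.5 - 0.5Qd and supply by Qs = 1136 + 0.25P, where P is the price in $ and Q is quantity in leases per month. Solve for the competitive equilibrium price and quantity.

Solving each curve for Q: Qd = 2333 - 2P.
Set Qd = Qs: 2333 - 2P = 1136 + 0.25P, so 1197 = 2.25P and P* = 532.
Then Q* = 2333 - 2(532) = 1269.

P* = 532, Q* = 1269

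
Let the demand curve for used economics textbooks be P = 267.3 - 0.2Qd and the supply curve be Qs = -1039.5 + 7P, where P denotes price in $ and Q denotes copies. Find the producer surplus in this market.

Producer surplus = 8575.875

In direct form, Qd = 1336.5 - 5P.
Equating demand and supply, 1336.5 - 5P = -1039.5 + 7P gives 12P = 2376, so P* = 198.
Then Q* = 1336.5 - 5(198) = 346.5.
Supply choke price (Qs = 0): P = 148.5. Producer surplus = ½ × (198 - 148.5) × 346.5 = 8575.875.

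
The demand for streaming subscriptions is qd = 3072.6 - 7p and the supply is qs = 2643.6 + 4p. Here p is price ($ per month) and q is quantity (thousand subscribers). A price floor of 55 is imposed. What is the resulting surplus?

Surplus = 176

At p = 55: qd = 2687.6 and qs = 2863.6.
Surplus = qs - qd = 2863.6 - 2687.6 = 176.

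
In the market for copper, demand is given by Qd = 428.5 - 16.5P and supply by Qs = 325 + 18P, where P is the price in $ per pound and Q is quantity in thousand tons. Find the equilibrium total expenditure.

Total expenditure = 1137

Equating demand and supply, 428.5 - 16.5P = 325 + 18P gives 34.5P = 103.5, so P* = 3.
Then Q* = 428.5 - 16.5(3) = 379.
Total expenditure = P* × Q* = 3 × 379 = 1137.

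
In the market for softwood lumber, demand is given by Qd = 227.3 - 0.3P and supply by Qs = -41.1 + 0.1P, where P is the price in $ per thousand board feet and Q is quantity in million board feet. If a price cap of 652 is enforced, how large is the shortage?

Shortage = 7.6

At P = 652: Qd = 31.7 and Qs = 24.1.
Shortage = Qd - Qs = 31.7 - 24.1 = 7.6.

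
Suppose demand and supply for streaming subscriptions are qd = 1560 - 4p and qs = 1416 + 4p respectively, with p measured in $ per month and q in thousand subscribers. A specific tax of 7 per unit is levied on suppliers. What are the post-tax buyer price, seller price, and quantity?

p_b = 21.5, p_s = 14.5, q = 1474

The tax drives a wedge p_b - p_s = 7. Substituting p_s = p_b - 7 into supply: qs = 1388 + 4p_b.
Equate demand and the shifted supply: 1560 - 4p_b = 1388 + 4p_b, giving 8p_b = 172, so p_b = 21.5.
So p_s = 14.5 and the quantity traded is q = 1560 - 4(21.5) = 1474.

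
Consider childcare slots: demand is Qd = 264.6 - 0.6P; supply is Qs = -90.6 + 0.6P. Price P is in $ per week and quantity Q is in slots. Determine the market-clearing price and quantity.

P* = 296, Q* = 87

At equilibrium Qd = Qs, so 264.6 - 0.6P = -90.6 + 0.6P; collecting terms, 355.2 = 1.2P and P* = 296.
Then Q* = 264.6 - 0.6(296) = 87.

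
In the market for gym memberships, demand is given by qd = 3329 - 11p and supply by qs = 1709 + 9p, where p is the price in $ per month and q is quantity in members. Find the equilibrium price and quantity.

Equating demand and supply, 3329 - 11p = 1709 + 9p gives 20p = 1620, so p* = 81.
Plugging p* into demand: q* = 3329 - 11(81) = 2438.

p* = 81, q* = 2438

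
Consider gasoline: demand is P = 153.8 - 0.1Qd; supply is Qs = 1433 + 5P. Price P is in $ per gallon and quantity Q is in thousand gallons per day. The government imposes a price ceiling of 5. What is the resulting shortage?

Rewriting in direct form: Qd = 1538 - 10P.
With P fixed at 5, quantity demanded is 1488 and quantity supplied is 1458.
Shortage = Qd - Qs = 1488 - 1458 = 30.

Shortage = 30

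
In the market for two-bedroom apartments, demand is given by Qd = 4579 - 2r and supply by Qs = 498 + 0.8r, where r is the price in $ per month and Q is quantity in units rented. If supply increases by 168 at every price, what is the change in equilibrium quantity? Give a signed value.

Equating demand and supply, 4579 - 2r = 498 + 0.8r gives 2.8r = 4081, so r* = 1457.5.
Plugging r* into demand: Q* = 4579 - 2(1457.5) = 1664.
After the shift, supply is Qs = 666 + 0.8r.
The new intersection has 3913 = 2.8r, i.e. r = 1397.5, Q = 1784.
ΔQ = 1784 - 1664 = 120.

ΔQ = 120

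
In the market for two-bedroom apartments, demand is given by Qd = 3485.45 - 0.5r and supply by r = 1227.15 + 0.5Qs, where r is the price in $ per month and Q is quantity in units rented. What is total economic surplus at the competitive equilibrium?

Inverting to quantity form: Qs = -2454.3 + 2r.
Equating demand and supply, 3485.45 - 0.5r = -2454.3 + 2r gives 2.5r = 5939.75, so r* = 2375.9.
From the demand curve, Q* = 3485.45 - 0.5(2375.9) = 2297.5.
Demand choke price = 6970.9; supply choke price = 1227.15. CS = ½(6970.9 - 2375.9)(2297.5) = 5278506.25; PS = ½(2375.9 - 1227.15)(2297.5) = 1319626.5625. Total surplus = 6598132.8125.

Total surplus = 6598132.8125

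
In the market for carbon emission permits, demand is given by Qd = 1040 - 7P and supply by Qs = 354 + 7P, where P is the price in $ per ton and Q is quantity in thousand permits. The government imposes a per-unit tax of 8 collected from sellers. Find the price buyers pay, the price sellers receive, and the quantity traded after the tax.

With a tax of 8 on sellers, they supply based on the net price P_s = P_b - 8, so Qs = 298 + 7P_b.
Market clearing requires 1040 - 7P_b = 298 + 7P_b; hence 742 = 14P_b and P_b = 53.
Then P_s = 53 - 8 = 45 and Q = 1040 - 7(53) = 669.

P_b = 53, P_s = 45, Q = 669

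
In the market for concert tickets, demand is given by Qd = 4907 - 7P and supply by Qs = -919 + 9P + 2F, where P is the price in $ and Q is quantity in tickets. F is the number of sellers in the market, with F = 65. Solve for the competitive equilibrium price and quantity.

With F = 65, supply is Qs = -789 + 9P.
Set Qd = Qs: 4907 - 7P = -789 + 9P, so 5696 = 16P and P* = 356.
Then Q* = 4907 - 7(356) = 2415.

P* = 356, Q* = 2415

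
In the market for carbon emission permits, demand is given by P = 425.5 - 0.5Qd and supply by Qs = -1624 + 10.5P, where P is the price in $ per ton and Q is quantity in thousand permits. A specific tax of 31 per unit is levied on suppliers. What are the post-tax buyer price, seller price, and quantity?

P_b = 224.04, P_s = 193.04, Q = 402.92

Solving each curve for Q: Qd = 851 - 2P.
The tax drives a wedge P_b - P_s = 31. Substituting P_s = P_b - 31 into supply: Qs = -1949.5 + 10.5P_b.
Equate demand and the shifted supply: 851 - 2P_b = -1949.5 + 10.5P_b, giving 12.5P_b = 2800.5, so P_b = 224.04.
Then P_s = 224.04 - 31 = 193.04 and Q = 851 - 2(224.04) = 402.92.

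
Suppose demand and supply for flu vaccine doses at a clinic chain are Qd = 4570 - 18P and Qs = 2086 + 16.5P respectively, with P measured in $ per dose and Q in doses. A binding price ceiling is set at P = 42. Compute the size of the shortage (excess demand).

Shortage = 1035

Evaluating both curves at the ceiling price 42 gives Qd = 3814, Qs = 2779.
Shortage = Qd - Qs = 3814 - 2779 = 1035.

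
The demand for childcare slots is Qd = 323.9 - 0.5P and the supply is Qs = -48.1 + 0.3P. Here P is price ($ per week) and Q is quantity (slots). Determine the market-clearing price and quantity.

Equating demand and supply, 323.9 - 0.5P = -48.1 + 0.3P gives 0.8P = 372, so P* = 465.
From the demand curve, Q* = 323.9 - 0.5(465) = 91.4.

P* = 465, Q* = 91.4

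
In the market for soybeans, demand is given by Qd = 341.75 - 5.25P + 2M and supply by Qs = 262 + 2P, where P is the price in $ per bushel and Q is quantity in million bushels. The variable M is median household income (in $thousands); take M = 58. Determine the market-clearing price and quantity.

P* = 27, Q* = 316

With M = 58, demand is Qd = 457.75 - 5.25P.
At equilibrium Qd = Qs, so 457.75 - 5.25P = 262 + 2P; collecting terms, 195.75 = 7.25P and P* = 27.
Then Q* = 457.75 - 5.25(27) = 316.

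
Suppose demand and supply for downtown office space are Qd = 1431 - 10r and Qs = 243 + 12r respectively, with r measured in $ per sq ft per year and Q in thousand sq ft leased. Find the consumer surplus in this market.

At equilibrium Qd = Qs, so 1431 - 10r = 243 + 12r; collecting terms, 1188 = 22r and r* = 54.
From the demand curve, Q* = 1431 - 10(54) = 891.
Demand choke price (Qd = 0): r = 1431/10 = 143.1. Consumer surplus = ½ × (143.1 - 54) × 891 = 39694.05.

Consumer surplus = 39694.05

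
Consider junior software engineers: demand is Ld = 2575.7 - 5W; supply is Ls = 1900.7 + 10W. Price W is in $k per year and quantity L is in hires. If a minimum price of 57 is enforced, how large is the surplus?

Evaluating both curves at the floor price 57 gives Ld = 2290.7, Ls = 2470.7.
Surplus = Ls - Ld = 2470.7 - 2290.7 = 180.

Surplus = 180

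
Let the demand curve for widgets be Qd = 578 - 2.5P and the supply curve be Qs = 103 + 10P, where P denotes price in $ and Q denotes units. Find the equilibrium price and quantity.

P* = 38, Q* = 483

Set Qd = Qs: 578 - 2.5P = 103 + 10P, so 475 = 12.5P and P* = 38.
Substitute back: Q* = 578 - 2.5(38) = 483.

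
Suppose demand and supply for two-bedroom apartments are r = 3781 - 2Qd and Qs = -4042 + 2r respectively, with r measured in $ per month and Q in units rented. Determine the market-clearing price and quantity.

r* = 2373, Q* = 704

Solving each curve for Q: Qd = 1890.5 - 0.5r.
The market clears where 1890.5 - 0.5r = -4042 + 2r. Rearranging, 2.5r = 5932.5, hence r* = 2373.
Substitute back: Q* = 1890.5 - 0.5(2373) = 704.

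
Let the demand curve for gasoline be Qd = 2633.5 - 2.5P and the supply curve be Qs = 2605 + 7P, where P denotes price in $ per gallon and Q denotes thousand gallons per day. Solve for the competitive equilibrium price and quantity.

At equilibrium Qd = Qs, so 2633.5 - 2.5P = 2605 + 7P; collecting terms, 28.5 = 9.5P and P* = 3.
From the demand curve, Q* = 2633.5 - 2.5(3) = 2626.

P* = 3, Q* = 2626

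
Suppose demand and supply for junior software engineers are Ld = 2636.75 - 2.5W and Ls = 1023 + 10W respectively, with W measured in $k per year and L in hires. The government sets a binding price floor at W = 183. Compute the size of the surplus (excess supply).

Evaluating both curves at the floor price 183 gives Ld = 2179.25, Ls = 2853.
Surplus = Ls - Ld = 2853 - 2179.25 = 673.75.

Surplus = 673.75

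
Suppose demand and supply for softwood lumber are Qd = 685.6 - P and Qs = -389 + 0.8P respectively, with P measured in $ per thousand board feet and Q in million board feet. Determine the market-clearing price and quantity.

Set Qd = Qs: 685.6 - P = -389 + 0.8P, so 1074.6 = 1.8P and P* = 597.
From the demand curve, Q* = 685.6 - 597 = 88.6.

P* = 597, Q* = 88.6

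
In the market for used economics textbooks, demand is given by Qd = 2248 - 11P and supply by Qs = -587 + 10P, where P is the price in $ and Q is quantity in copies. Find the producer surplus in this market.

The market clears where 2248 - 11P = -587 + 10P. Rearranging, 21P = 2835, hence P* = 135.
From the demand curve, Q* = 2248 - 11(135) = 763.
Supply choke price (Qs = 0): P = 58.7. Producer surplus = ½ × (135 - 58.7) × 763 = 29108.45.

Producer surplus = 29108.45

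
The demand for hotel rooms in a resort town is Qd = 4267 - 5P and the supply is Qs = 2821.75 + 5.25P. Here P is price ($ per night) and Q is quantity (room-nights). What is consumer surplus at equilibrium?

Set Qd = Qs: 4267 - 5P = 2821.75 + 5.25P, so 1445.25 = 10.25P and P* = 141.
From the demand curve, Q* = 4267 - 5(141) = 3562.
Demand choke price (Qd = 0): P = 4267/5 = 853.4. Consumer surplus = ½ × (853.4 - 141) × 3562 = 1268784.4.

Consumer surplus = 1268784.4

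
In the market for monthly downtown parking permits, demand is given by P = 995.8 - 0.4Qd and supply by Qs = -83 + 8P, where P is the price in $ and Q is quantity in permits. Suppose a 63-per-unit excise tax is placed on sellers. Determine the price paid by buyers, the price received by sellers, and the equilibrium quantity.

Inverting to quantity form: Qd = 2489.5 - 2.5P.
The tax drives a wedge P_b - P_s = 63. Substituting P_s = P_b - 63 into supply: Qs = -587 + 8P_b.
Market clearing requires 2489.5 - 2.5P_b = -587 + 8P_b; hence 3076.5 = 10.5P_b and P_b = 293.
Then P_s = 293 - 63 = 230 and Q = 2489.5 - 2.5(293) = 1757.

P_b = 293, P_s = 230, Q = 1757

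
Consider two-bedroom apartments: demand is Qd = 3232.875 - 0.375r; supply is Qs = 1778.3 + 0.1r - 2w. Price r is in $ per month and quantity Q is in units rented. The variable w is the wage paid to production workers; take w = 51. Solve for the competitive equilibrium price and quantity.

With w = 51, supply is Qs = 1676.3 + 0.1r.
At equilibrium Qd = Qs, so 3232.875 - 0.375r = 1676.3 + 0.1r; collecting terms, 1556.575 = 0.475r and r* = 3277.
Plugging r* into demand: Q* = 3232.875 - 0.375(3277) = 2004.

r* = 3277, Q* = 2004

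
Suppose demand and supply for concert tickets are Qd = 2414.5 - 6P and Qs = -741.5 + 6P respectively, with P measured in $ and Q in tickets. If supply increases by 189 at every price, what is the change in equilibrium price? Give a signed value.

Set Qd = Qs: 2414.5 - 6P = -741.5 + 6P, so 3156 = 12P and P* = 263.
Plugging P* into demand: Q* = 2414.5 - 6(263) = 836.5.
After the shift, supply is Qs = -552.5 + 6P.
New equilibrium: 2967 = 12P, so P = 247.25 and Q = 931.
ΔP = 247.25 - 263 = -15.75.

ΔP = -15.75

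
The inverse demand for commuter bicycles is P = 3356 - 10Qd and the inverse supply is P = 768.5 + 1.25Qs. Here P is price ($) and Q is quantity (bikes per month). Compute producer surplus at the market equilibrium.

Rewriting in direct form: Qd = 335.6 - 0.1P and Qs = -614.8 + 0.8P.
At equilibrium Qd = Qs, so 335.6 - 0.1P = -614.8 + 0.8P; collecting terms, 950.4 = 0.9P and P* = 1056.
Substitute back: Q* = 335.6 - 0.1(1056) = 230.
Supply choke price (Qs = 0): P = 768.5. Producer surplus = ½ × (1056 - 768.5) × 230 = 33062.5.

Producer surplus = 33062.5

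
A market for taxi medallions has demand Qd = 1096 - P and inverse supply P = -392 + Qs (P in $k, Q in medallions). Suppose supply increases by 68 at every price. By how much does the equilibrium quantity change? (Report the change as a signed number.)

Solving each curve for Q: Qs = 392 + P.
Equating demand and supply, 1096 - P = 392 + P gives 2P = 704, so P* = 352.
Then Q* = 1096 - 352 = 744.
After the shift, supply is Qs = 460 + P.
The new intersection has 636 = 2P, i.e. P = 318, Q = 778.
ΔQ = 778 - 744 = 34.

ΔQ = 34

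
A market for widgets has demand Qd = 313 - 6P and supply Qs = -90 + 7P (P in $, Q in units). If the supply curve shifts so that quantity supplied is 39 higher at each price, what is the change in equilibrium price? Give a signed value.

Set Qd = Qs: 313 - 6P = -90 + 7P, so 403 = 13P and P* = 31.
Plugging P* into demand: Q* = 313 - 6(31) = 127.
After the shift, supply is Qs = -51 + 7P.
The new intersection has 364 = 13P, i.e. P = 28, Q = 145.
ΔP = 28 - 31 = -3.

ΔP = -3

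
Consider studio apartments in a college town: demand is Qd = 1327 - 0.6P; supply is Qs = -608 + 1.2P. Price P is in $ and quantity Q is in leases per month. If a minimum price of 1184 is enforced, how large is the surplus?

Surplus = 196.2

Evaluating both curves at the floor price 1184 gives Qd = 616.6, Qs = 812.8.
Surplus = Qs - Qd = 812.8 - 616.6 = 196.2.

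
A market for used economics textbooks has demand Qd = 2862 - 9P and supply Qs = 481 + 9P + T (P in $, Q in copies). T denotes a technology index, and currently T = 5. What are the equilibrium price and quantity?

With T = 5, supply is Qs = 486 + 9P.
The market clears where 2862 - 9P = 486 + 9P. Rearranging, 18P = 2376, hence P* = 132.
From the demand curve, Q* = 2862 - 9(132) = 1674.

P* = 132, Q* = 1674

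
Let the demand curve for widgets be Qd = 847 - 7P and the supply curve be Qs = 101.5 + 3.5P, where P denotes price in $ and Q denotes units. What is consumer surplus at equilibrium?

Equating demand and supply, 847 - 7P = 101.5 + 3.5P gives 10.5P = 745.5, so P* = 71.
Substitute back: Q* = 847 - 7(71) = 350.
Demand choke price (Qd = 0): P = 847/7 = 121. Consumer surplus = ½ × (121 - 71) × 350 = 8750.

Consumer surplus = 8750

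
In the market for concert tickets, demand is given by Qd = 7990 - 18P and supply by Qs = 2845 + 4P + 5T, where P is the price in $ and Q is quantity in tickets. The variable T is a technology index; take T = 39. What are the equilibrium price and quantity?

P* = 225, Q* = 3940

With T = 39, supply is Qs = 3040 + 4P.
At equilibrium Qd = Qs, so 7990 - 18P = 3040 + 4P; collecting terms, 4950 = 22P and P* = 225.
From the demand curve, Q* = 7990 - 18(225) = 3940.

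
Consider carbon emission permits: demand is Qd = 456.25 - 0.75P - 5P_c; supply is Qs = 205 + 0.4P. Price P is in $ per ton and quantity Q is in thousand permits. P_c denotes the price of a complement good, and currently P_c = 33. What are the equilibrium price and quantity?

With P_c = 33, demand is Qd = 291.25 - 0.75P.
At equilibrium Qd = Qs, so 291.25 - 0.75P = 205 + 0.4P; collecting terms, 86.25 = 1.15P and P* = 75.
From the demand curve, Q* = 291.25 - 0.75(75) = 235.

P* = 75, Q* = 235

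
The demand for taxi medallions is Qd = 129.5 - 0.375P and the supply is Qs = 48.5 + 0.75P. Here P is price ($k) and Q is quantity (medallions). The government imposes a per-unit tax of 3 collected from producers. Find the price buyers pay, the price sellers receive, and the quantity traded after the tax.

The tax drives a wedge P_b - P_s = 3. Substituting P_s = P_b - 3 into supply: Qs = 46.25 + 0.75P_b.
Set Qd = Qs: 129.5 - 0.375P_b = 46.25 + 0.75P_b, so 83.25 = 1.125P_b and P_b = 74.
Then P_s = 74 - 3 = 71 and Q = 129.5 - 0.375(74) = 101.75.

P_b = 74, P_s = 71, Q = 101.75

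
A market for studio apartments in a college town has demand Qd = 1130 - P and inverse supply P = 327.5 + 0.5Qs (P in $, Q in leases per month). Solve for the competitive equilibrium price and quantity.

P* = 595, Q* = 535

Inverting to quantity form: Qs = -655 + 2P.
The market clears where 1130 - P = -655 + 2P. Rearranging, 3P = 1785, hence P* = 595.
Plugging P* into demand: Q* = 1130 - 595 = 535.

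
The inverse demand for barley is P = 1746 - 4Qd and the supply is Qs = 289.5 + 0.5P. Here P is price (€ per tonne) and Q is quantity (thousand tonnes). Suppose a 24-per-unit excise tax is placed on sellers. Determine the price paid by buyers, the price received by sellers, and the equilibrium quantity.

P_b = 212, P_s = 188, Q = 383.5

Inverting to quantity form: Qd = 436.5 - 0.25P.
The tax drives a wedge P_b - P_s = 24. Substituting P_s = P_b - 24 into supply: Qs = 277.5 + 0.5P_b.
Equate demand and the shifted supply: 436.5 - 0.25P_b = 277.5 + 0.5P_b, giving 0.75P_b = 159, so P_b = 212.
So P_s = 188 and the quantity traded is Q = 436.5 - 0.25(212) = 383.5.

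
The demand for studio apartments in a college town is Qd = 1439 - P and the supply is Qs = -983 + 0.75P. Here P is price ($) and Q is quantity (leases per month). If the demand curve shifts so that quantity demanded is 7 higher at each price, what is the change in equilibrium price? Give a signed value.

The market clears where 1439 - P = -983 + 0.75P. Rearranging, 1.75P = 2422, hence P* = 1384.
Plugging P* into demand: Q* = 1439 - 1384 = 55.
After the shift, demand is Qd = 1446 - P.
The new intersection has 2429 = 1.75P, i.e. P = 1388, Q = 58.
ΔP = 1388 - 1384 = 4.

ΔP = 4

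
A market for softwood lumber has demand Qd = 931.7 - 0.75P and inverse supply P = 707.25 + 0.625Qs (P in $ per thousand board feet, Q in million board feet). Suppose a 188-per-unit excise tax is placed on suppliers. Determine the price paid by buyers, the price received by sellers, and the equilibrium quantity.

Solving each curve for Q: Qs = -1131.6 + 1.6P.
With a tax of 188 on suppliers, they supply based on the net price P_s = P_b - 188, so Qs = -1432.4 + 1.6P_b.
Market clearing requires 931.7 - 0.75P_b = -1432.4 + 1.6P_b; hence 2364.1 = 2.35P_b and P_b = 1006.
So P_s = 818 and the quantity traded is Q = 931.7 - 0.75(1006) = 177.2.

P_b = 1006, P_s = 818, Q = 177.2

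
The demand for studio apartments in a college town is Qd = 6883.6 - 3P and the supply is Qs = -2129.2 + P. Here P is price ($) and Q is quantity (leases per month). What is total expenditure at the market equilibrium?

Equating demand and supply, 6883.6 - 3P = -2129.2 + P gives 4P = 9012.8, so P* = 2253.2.
From the demand curve, Q* = 6883.6 - 3(2253.2) = 124.
Total expenditure = P* × Q* = 2253.2 × 124 = 279396.8.

Total expenditure = 279396.8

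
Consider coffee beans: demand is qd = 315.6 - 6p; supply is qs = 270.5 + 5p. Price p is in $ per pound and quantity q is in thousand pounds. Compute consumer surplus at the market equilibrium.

The market clears where 315.6 - 6p = 270.5 + 5p. Rearranging, 11p = 45.1, hence p* = 4.1.
From the demand curve, q* = 315.6 - 6(4.1) = 291.
Demand choke price (qd = 0): p = 315.6/6 = 52.6. Consumer surplus = ½ × (52.6 - 4.1) × 291 = 7056.75.

Consumer surplus = 7056.75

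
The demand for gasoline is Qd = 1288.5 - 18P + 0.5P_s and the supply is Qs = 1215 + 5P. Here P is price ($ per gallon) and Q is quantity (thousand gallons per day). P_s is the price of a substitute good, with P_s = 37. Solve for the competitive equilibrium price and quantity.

With P_s = 37, demand is Qd = 1307 - 18P.
At equilibrium Qd = Qs, so 1307 - 18P = 1215 + 5P; collecting terms, 92 = 23P and P* = 4.
Substitute back: Q* = 1307 - 18(4) = 1235.

P* = 4, Q* = 1235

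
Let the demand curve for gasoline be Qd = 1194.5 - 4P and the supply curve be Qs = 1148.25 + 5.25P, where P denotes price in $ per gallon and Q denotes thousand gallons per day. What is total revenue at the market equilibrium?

Set Qd = Qs: 1194.5 - 4P = 1148.25 + 5.25P, so 46.25 = 9.25P and P* = 5.
From the demand curve, Q* = 1194.5 - 4(5) = 1174.5.
Total revenue = P* × Q* = 5 × 1174.5 = 5872.5.

Total revenue = 5872.5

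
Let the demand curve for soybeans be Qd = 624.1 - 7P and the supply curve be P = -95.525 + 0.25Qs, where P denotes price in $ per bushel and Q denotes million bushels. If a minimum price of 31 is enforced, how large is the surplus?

Surplus = 99

Inverting to quantity form: Qs = 382.1 + 4P.
With P fixed at 31, quantity demanded is 407.1 and quantity supplied is 506.1.
Surplus = Qs - Qd = 506.1 - 407.1 = 99.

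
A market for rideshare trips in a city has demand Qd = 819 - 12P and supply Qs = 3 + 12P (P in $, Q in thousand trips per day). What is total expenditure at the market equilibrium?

Set Qd = Qs: 819 - 12P = 3 + 12P, so 816 = 24P and P* = 34.
From the demand curve, Q* = 819 - 12(34) = 411.
Total expenditure = P* × Q* = 34 × 411 = 13974.

Total expenditure = 13974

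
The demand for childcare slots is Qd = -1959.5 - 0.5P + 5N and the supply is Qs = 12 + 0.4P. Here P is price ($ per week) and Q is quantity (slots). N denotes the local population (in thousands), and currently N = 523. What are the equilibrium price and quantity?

P* = 715, Q* = 298

With N = 523, demand is Qd = 655.5 - 0.5P.
At equilibrium Qd = Qs, so 655.5 - 0.5P = 12 + 0.4P; collecting terms, 643.5 = 0.9P and P* = 715.
Then Q* = 655.5 - 0.5(715) = 298.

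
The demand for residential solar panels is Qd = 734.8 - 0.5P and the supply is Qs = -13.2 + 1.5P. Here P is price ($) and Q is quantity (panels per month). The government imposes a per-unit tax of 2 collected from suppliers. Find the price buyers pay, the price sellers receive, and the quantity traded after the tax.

With a tax of 2 on suppliers, they supply based on the net price P_s = P_b - 2, so Qs = -16.2 + 1.5P_b.
Equate demand and the shifted supply: 734.8 - 0.5P_b = -16.2 + 1.5P_b, giving 2P_b = 751, so P_b = 375.5.
Then P_s = 375.5 - 2 = 373.5 and Q = 734.8 - 0.5(375.5) = 547.05.

P_b = 375.5, P_s = 373.5, Q = 547.05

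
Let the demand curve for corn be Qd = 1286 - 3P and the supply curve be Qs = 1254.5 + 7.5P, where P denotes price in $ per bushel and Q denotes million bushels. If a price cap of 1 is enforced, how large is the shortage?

At P = 1: Qd = 1283 and Qs = 1262.
Shortage = Qd - Qs = 1283 - 1262 = 21.

Shortage = 21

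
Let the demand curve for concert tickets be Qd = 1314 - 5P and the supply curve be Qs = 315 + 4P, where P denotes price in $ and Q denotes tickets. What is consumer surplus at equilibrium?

Set Qd = Qs: 1314 - 5P = 315 + 4P, so 999 = 9P and P* = 111.
Then Q* = 1314 - 5(111) = 759.
Demand choke price (Qd = 0): P = 1314/5 = 262.8. Consumer surplus = ½ × (262.8 - 111) × 759 = 57608.1.

Consumer surplus = 57608.1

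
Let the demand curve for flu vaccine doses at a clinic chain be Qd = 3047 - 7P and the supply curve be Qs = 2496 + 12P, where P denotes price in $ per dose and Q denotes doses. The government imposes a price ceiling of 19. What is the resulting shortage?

Shortage = 190

Evaluating both curves at the ceiling price 19 gives Qd = 2914, Qs = 2724.
Shortage = Qd - Qs = 2914 - 2724 = 190.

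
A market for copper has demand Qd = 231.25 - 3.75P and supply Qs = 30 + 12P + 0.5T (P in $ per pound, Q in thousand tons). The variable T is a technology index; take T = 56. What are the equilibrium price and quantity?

P* = 11, Q* = 190

With T = 56, supply is Qs = 58 + 12P.
The market clears where 231.25 - 3.75P = 58 + 12P. Rearranging, 15.75P = 173.25, hence P* = 11.
Plugging P* into demand: Q* = 231.25 - 3.75(11) = 190.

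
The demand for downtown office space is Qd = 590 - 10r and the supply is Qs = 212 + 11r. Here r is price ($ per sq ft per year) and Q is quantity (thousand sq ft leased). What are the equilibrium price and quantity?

r* = 18, Q* = 410

Equating demand and supply, 590 - 10r = 212 + 11r gives 21r = 378, so r* = 18.
From the demand curve, Q* = 590 - 10(18) = 410.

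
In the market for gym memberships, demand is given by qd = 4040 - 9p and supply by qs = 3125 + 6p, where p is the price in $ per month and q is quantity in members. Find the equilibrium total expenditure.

Total expenditure = 212951

The market clears where 4040 - 9p = 3125 + 6p. Rearranging, 15p = 915, hence p* = 61.
From the demand curve, q* = 4040 - 9(61) = 3491.
Total expenditure = p* × q* = 61 × 3491 = 212951.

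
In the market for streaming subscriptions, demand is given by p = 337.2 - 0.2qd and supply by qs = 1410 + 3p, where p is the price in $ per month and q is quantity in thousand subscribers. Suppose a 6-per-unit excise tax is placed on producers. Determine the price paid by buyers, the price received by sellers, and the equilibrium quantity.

p_b = 36.75, p_s = 30.75, q = 1502.25

Rewriting in direct form: qd = 1686 - 5p.
With a tax of 6 on producers, they supply based on the net price p_s = p_b - 6, so qs = 1392 + 3p_b.
Equate demand and the shifted supply: 1686 - 5p_b = 1392 + 3p_b, giving 8p_b = 294, so p_b = 36.75.
So p_s = 30.75 and the quantity traded is q = 1686 - 5(36.75) = 1502.25.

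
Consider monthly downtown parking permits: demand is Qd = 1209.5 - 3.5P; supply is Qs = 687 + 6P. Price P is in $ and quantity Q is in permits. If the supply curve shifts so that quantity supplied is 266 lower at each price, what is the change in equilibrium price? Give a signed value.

The market clears where 1209.5 - 3.5P = 687 + 6P. Rearranging, 9.5P = 522.5, hence P* = 55.
Plugging P* into demand: Q* = 1209.5 - 3.5(55) = 1017.
After the shift, supply is Qs = 421 + 6P.
Re-solving, 9.5P = 788.5 gives P = 83 and Q = 919.
ΔP = 83 - 55 = 28.

ΔP = 28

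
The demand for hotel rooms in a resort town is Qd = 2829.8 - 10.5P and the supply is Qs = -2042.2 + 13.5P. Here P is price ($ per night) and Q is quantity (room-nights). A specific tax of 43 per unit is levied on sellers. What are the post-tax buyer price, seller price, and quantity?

P_b = 227.1875, P_s = 184.1875, Q = 444.33125

With a tax of 43 on sellers, they supply based on the net price P_s = P_b - 43, so Qs = -2622.7 + 13.5P_b.
Set Qd = Qs: 2829.8 - 10.5P_b = -2622.7 + 13.5P_b, so 5452.5 = 24P_b and P_b = 227.1875.
Then P_s = 227.1875 - 43 = 184.1875 and Q = 2829.8 - 10.5(227.1875) = 444.33125.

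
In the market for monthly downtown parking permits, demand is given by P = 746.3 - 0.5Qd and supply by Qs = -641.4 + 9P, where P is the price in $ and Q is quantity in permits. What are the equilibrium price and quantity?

P* = 194, Q* = 1104.6

Solving each curve for Q: Qd = 1492.6 - 2P.
The market clears where 1492.6 - 2P = -641.4 + 9P. Rearranging, 11P = 2134, hence P* = 194.
Then Q* = 1492.6 - 2(194) = 1104.6.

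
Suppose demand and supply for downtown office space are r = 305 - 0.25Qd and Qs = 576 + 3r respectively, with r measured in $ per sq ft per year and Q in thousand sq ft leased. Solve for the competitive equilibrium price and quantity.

r* = 92, Q* = 852

Rewriting in direct form: Qd = 1220 - 4r.
At equilibrium Qd = Qs, so 1220 - 4r = 576 + 3r; collecting terms, 644 = 7r and r* = 92.
From the demand curve, Q* = 1220 - 4(92) = 852.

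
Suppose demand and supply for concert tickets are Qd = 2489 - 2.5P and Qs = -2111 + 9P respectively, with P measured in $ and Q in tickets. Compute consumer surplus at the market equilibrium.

Set Qd = Qs: 2489 - 2.5P = -2111 + 9P, so 4600 = 11.5P and P* = 400.
Substitute back: Q* = 2489 - 2.5(400) = 1489.
Demand choke price (Qd = 0): P = 2489/2.5 = 995.6. Consumer surplus = ½ × (995.6 - 400) × 1489 = 443424.2.

Consumer surplus = 443424.2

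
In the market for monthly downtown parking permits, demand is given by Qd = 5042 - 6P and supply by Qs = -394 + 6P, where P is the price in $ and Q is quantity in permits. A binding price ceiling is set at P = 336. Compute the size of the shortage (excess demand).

At P = 336: Qd = 3026 and Qs = 1622.
Shortage = Qd - Qs = 3026 - 1622 = 1404.

Shortage = 1404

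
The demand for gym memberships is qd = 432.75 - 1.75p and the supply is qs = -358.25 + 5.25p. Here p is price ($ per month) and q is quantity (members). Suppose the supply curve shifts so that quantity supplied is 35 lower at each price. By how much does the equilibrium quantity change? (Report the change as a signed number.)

At equilibrium qd = qs, so 432.75 - 1.75p = -358.25 + 5.25p; collecting terms, 791 = 7p and p* = 113.
From the demand curve, q* = 432.75 - 1.75(113) = 235.
After the shift, supply is qs = -393.25 + 5.25p.
Re-solving, 7p = 826 gives p = 118 and q = 226.25.
Δq = 226.25 - 235 = -8.75.

Δq = -8.75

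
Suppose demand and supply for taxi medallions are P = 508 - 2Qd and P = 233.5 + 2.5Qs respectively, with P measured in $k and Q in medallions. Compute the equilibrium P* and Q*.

P* = 386, Q* = 61

Inverting to quantity form: Qd = 254 - 0.5P and Qs = -93.4 + 0.4P.
Equating demand and supply, 254 - 0.5P = -93.4 + 0.4P gives 0.9P = 347.4, so P* = 386.
Substitute back: Q* = 254 - 0.5(386) = 61.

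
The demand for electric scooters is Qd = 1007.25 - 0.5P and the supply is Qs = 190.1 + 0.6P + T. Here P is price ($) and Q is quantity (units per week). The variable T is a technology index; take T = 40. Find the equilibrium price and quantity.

P* = 706.5, Q* = 654

With T = 40, supply is Qs = 230.1 + 0.6P.
Set Qd = Qs: 1007.25 - 0.5P = 230.1 + 0.6P, so 777.15 = 1.1P and P* = 706.5.
Then Q* = 1007.25 - 0.5(706.5) = 654.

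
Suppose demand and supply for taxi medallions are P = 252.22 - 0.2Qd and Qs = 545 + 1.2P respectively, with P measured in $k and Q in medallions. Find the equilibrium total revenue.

Total revenue = 78955.8

Inverting to quantity form: Qd = 1261.1 - 5P.
Set Qd = Qs: 1261.1 - 5P = 545 + 1.2P, so 716.1 = 6.2P and P* = 115.5.
Substitute back: Q* = 1261.1 - 5(115.5) = 683.6.
Total revenue = P* × Q* = 115.5 × 683.6 = 78955.8.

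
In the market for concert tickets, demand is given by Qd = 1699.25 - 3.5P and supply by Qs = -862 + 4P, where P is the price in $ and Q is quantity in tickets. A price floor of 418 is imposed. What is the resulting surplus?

Evaluating both curves at the floor price 418 gives Qd = 236.25, Qs = 810.
Surplus = Qs - Qd = 810 - 236.25 = 573.75.

Surplus = 573.75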